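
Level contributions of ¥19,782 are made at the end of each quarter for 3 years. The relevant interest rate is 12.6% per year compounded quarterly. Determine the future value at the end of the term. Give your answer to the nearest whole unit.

¥283,151

This is an ordinary annuity: 12 deposits of ¥19,782 at the end of each quarter.
Periodic rate r = 0.126/4 per quarter; n is counted in quarters.
FV = PMT × [((1+r)^n − 1)/r] = 19,782 × [(1+r)^12 − 1] / r = ¥283,151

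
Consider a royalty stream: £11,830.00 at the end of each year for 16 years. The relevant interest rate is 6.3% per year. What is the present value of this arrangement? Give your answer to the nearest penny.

£117,127.81

This is an ordinary annuity: 16 payments of £11,830.00 at the end of each year.
Periodic rate r = 0.063 per year.
PV = PMT × [(1 − (1+r)^−n)/r] = 11,830 × [1 − (1+r)^−16] / r = £117,127.81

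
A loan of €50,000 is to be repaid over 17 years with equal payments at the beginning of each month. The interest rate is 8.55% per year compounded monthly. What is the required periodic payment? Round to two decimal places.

Level annuity due; solve PV = PMT × [(1 − (1+r)^−n)/r] × (1+r) for PMT.
Periodic rate r = 0.0855/12 per month; n is counted in months.
With n = 204: PMT = 50,000 / ([(1 − (1+r)^−n)/r] × (1+r)) = €462.37

€462.37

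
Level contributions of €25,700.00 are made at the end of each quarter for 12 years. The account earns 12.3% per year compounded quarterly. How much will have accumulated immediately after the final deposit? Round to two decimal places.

€2,740,647.44

This is an ordinary annuity: 48 deposits of €25,700.00 at the end of each quarter.
Periodic rate r = 0.123/4 per quarter; n is counted in quarters.
FV = PMT × [((1+r)^n − 1)/r] = 25,700 × [(1+r)^48 − 1] / r = €2,740,647.44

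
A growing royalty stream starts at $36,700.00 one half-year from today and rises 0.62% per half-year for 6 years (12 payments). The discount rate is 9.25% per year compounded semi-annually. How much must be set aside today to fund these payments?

Periodic rate r = 0.0925/2 per half-year; n is counted in half-years.
Growing ordinary annuity: PV = PMT₁ × [1 − ((1+g)/(1+r))^n] / (r − g) = 36,700 × [1 − ((1+0.0062)/(1+r))^12] / (r − 0.0062) = $342,701.06.

$342,701.06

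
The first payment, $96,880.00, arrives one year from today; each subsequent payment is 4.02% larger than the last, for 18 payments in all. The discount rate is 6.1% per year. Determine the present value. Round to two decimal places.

$1,396,344.06

Periodic rate r = 0.061 per year.
Growing ordinary annuity: PV = PMT₁ × [1 − ((1+g)/(1+r))^n] / (r − g) = 96,880 × [1 − ((1+0.0402)/(1+r))^18] / (r − 0.0402) = $1,396,344.06.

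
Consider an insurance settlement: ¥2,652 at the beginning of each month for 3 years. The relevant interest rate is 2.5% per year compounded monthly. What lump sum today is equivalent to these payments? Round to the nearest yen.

¥92,079

This is an annuity due: 36 payments of ¥2,652 at the beginning of each month.
Periodic rate r = 0.025/12 per month; n is counted in months.
PV = PMT × [(1 − (1+r)^−n)/r] × (1+r) = 2,652 × [1 − (1+r)^−36] / r × (1+r) = ¥92,079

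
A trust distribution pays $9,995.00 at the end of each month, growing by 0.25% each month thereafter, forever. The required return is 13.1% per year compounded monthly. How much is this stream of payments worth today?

Periodic rate r = 0.131/12 per month.
Growing perpetuity (Gordon): PV = PMT₁ / (r − g) = 9,995 / (r − 0.0025) = $1,187,524.75.

$1,187,524.75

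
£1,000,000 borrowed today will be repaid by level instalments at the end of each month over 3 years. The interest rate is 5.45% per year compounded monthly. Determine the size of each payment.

£30,173.35

Level ordinary annuity; solve PV = PMT × [(1 − (1+r)^−n)/r] for PMT.
Periodic rate r = 0.0545/12 per month; n is counted in months.
With n = 36: PMT = 1,000,000 / ([(1 − (1+r)^−n)/r]) = £30,173.35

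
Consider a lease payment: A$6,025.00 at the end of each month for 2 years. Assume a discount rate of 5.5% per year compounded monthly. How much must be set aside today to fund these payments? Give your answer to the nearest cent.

A$136,634.77

This is an ordinary annuity: 24 payments of A$6,025.00 at the end of each month.
Periodic rate r = 0.055/12 per month; n is counted in months.
PV = PMT × [(1 − (1+r)^−n)/r] = 6,025 × [1 − (1+r)^−24] / r = A$136,634.77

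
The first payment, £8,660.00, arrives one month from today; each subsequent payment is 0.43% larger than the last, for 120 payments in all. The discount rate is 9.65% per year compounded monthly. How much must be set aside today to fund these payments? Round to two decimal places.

Periodic rate r = 0.0965/12 per month; n is counted in months.
Growing ordinary annuity: PV = PMT₁ × [1 − ((1+g)/(1+r))^n] / (r − g) = 8,660 × [1 − ((1+0.0043)/(1+r))^120] / (r − 0.0043) = £833,151.89.

£833,151.89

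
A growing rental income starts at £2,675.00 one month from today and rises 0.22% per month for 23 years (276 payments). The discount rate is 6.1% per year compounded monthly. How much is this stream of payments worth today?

£507,917.87

Periodic rate r = 0.061/12 per month; n is counted in months.
Growing ordinary annuity: PV = PMT₁ × [1 − ((1+g)/(1+r))^n] / (r − g) = 2,675 × [1 − ((1+0.0022)/(1+r))^276] / (r − 0.0022) = £507,917.87.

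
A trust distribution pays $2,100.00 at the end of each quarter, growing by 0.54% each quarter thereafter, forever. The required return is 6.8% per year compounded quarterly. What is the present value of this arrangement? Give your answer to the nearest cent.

Periodic rate r = 0.068/4 per quarter.
Growing perpetuity (Gordon): PV = PMT₁ / (r − g) = 2,100 / (r − 0.0054) = $181,034.48.

$181,034.48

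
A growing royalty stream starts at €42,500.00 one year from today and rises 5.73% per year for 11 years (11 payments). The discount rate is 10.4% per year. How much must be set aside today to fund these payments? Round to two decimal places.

Periodic rate r = 0.104 per year.
Growing ordinary annuity: PV = PMT₁ × [1 − ((1+g)/(1+r))^n] / (r − g) = 42,500 × [1 − ((1+0.0573)/(1+r))^11] / (r − 0.0573) = €344,355.62.

€344,355.62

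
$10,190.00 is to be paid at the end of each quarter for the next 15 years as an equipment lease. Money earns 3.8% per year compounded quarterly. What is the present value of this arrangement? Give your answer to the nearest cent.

$464,396.89

This is an ordinary annuity: 60 payments of $10,190.00 at the end of each quarter.
Periodic rate r = 0.038/4 per quarter; n is counted in quarters.
PV = PMT × [(1 − (1+r)^−n)/r] = 10,190 × [1 − (1+r)^−60] / r = $464,396.89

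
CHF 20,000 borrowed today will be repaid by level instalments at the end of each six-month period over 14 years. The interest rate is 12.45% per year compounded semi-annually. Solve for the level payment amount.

CHF 1,526.40

Level ordinary annuity; solve PV = PMT × [(1 − (1+r)^−n)/r] for PMT.
Periodic rate r = 0.1245/2 per half-year; n is counted in half-years.
With n = 28: PMT = 20,000 / ([(1 − (1+r)^−n)/r]) = CHF 1,526.40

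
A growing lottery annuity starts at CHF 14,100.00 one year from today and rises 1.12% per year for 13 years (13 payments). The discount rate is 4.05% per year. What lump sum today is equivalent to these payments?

CHF 149,268.34

Periodic rate r = 0.0405 per year.
Growing ordinary annuity: PV = PMT₁ × [1 − ((1+g)/(1+r))^n] / (r − g) = 14,100 × [1 − ((1+0.0112)/(1+r))^13] / (r − 0.0112) = CHF 149,268.34.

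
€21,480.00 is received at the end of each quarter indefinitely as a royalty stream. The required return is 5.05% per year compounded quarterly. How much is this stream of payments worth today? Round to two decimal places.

€1,701,386.14

Periodic rate r = 0.0505/4 per quarter.
Level perpetuity: PV = PMT / r = 21,480 / (0.0505/4) = €1,701,386.14.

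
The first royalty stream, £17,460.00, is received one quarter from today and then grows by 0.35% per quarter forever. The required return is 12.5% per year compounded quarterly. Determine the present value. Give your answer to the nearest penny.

Periodic rate r = 0.125/4 per quarter.
Growing perpetuity (Gordon): PV = PMT₁ / (r − g) = 17,460 / (r − 0.0035) = £629,189.19.

£629,189.19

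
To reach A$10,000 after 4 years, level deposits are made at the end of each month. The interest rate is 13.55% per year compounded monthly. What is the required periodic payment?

A$158.10

Level ordinary annuity; solve FV = PMT × [((1+r)^n − 1)/r] for PMT.
Periodic rate r = 0.1355/12 per month; n is counted in months.
With n = 48: PMT = 10,000 / ([((1+r)^n − 1)/r]) = A$158.10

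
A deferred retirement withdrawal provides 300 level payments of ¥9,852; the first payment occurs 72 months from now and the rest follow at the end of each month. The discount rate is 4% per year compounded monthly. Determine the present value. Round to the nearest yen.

Ordinary annuity of 300 payments, first payment at period 72.
Periodic rate r = 0.04/12 per month; n is counted in months.
The ordinary-annuity PV formula values the stream one period before the first payment (period 71); discount that back 71 periods:
PV₀ = 9,852 × [1 − (1+r)^−300] / r × (1+r)^−71 = ¥1,473,712

¥1,473,712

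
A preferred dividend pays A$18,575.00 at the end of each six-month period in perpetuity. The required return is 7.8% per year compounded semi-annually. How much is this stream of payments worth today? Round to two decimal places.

Periodic rate r = 0.078/2 per half-year.
Level perpetuity: PV = PMT / r = 18,575 / (0.078/2) = A$476,282.05.

A$476,282.05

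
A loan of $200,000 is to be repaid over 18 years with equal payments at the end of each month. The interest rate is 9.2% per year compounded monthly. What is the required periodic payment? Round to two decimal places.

Level ordinary annuity; solve PV = PMT × [(1 − (1+r)^−n)/r] for PMT.
Periodic rate r = 0.092/12 per month; n is counted in months.
With n = 216: PMT = 200,000 / ([(1 − (1+r)^−n)/r]) = $1,897.95

$1,897.95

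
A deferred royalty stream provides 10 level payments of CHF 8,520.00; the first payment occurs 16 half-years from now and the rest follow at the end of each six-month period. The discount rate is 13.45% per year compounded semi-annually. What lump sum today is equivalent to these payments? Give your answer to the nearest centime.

Ordinary annuity of 10 payments, first payment at period 16.
Periodic rate r = 0.1345/2 per half-year; n is counted in half-years.
The ordinary-annuity PV formula values the stream one period before the first payment (period 15); discount that back 15 periods:
PV₀ = 8,520 × [1 − (1+r)^−10] / r × (1+r)^−15 = CHF 22,832.06

CHF 22,832.06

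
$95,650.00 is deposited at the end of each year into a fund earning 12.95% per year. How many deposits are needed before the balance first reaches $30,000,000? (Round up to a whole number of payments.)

Periodic rate r = 0.1295 per year.
Ordinary annuity FV: 30,000,000 = 95,650 × [((1+r)^n − 1)/r].
(1+r)^n = 1 + 30,000,000 × r / 95,650, so n = ln(1 + 30,000,000·r/95,650) / ln(1+r) = 30.62.
Round up to a whole number of payments: n = 31.

31 payments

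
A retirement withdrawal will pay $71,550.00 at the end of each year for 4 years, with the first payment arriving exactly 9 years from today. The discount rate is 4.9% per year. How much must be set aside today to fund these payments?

Ordinary annuity of 4 payments, first payment at period 9.
Periodic rate r = 0.049 per year.
The ordinary-annuity PV formula values the stream one period before the first payment (period 8); discount that back 8 periods:
PV₀ = 71,550 × [1 − (1+r)^−4] / r × (1+r)^−8 = $173,439.48

$173,439.48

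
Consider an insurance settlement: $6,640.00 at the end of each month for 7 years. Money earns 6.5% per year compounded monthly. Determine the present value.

$447,155.02

This is an ordinary annuity: 84 payments of $6,640.00 at the end of each month.
Periodic rate r = 0.065/12 per month; n is counted in months.
PV = PMT × [(1 − (1+r)^−n)/r] = 6,640 × [1 − (1+r)^−84] / r = $447,155.02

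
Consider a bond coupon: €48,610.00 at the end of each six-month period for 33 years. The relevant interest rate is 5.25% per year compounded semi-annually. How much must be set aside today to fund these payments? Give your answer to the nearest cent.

This is an ordinary annuity: 66 payments of €48,610.00 at the end of each six-month period.
Periodic rate r = 0.0525/2 per half-year; n is counted in half-years.
PV = PMT × [(1 − (1+r)^−n)/r] = 48,610 × [1 − (1+r)^−66] / r = €1,516,931.16

€1,516,931.16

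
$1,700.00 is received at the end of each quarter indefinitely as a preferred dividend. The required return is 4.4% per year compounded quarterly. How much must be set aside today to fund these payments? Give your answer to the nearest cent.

Periodic rate r = 0.044/4 per quarter.
Level perpetuity: PV = PMT / r = 1,700 / (0.044/4) = $154,545.45.

$154,545.45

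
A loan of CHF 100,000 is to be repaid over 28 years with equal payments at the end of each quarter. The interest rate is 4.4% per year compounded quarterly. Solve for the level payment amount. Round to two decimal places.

Level ordinary annuity; solve PV = PMT × [(1 − (1+r)^−n)/r] for PMT.
Periodic rate r = 0.044/4 per quarter; n is counted in quarters.
With n = 112: PMT = 100,000 / ([(1 − (1+r)^−n)/r]) = CHF 1,557.36

CHF 1,557.36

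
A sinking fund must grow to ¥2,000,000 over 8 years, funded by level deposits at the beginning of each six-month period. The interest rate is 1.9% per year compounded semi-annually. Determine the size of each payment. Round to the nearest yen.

¥115,237

Level annuity due; solve FV = PMT × [((1+r)^n − 1)/r] × (1+r) for PMT.
Periodic rate r = 0.019/2 per half-year; n is counted in half-years.
With n = 16: PMT = 2,000,000 / ([((1+r)^n − 1)/r] × (1+r)) = ¥115,237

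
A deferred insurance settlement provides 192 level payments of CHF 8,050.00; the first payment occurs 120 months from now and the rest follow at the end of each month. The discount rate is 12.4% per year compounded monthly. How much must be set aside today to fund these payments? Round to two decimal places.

CHF 197,378.20

Ordinary annuity of 192 payments, first payment at period 120.
Periodic rate r = 0.124/12 per month; n is counted in months.
The ordinary-annuity PV formula values the stream one period before the first payment (period 119); discount that back 119 periods:
PV₀ = 8,050 × [1 − (1+r)^−192] / r × (1+r)^−119 = CHF 197,378.20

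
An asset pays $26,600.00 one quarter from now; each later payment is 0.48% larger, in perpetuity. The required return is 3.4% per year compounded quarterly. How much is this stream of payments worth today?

$7,189,189.19

Periodic rate r = 0.034/4 per quarter.
Growing perpetuity (Gordon): PV = PMT₁ / (r − g) = 26,600 / (r − 0.0048) = $7,189,189.19.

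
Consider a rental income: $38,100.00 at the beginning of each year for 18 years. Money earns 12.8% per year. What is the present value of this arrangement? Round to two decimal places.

This is an annuity due: 18 payments of $38,100.00 at the beginning of each year.
Periodic rate r = 0.128 per year.
PV = PMT × [(1 − (1+r)^−n)/r] × (1+r) = 38,100 × [1 − (1+r)^−18] / r × (1+r) = $297,344.83

$297,344.83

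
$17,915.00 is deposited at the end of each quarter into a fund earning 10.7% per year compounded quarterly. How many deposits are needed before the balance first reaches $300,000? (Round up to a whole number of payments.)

Periodic rate r = 0.107/4 per quarter; n is counted in quarters.
Ordinary annuity FV: 300,000 = 17,915 × [((1+r)^n − 1)/r].
(1+r)^n = 1 + 300,000 × r / 17,915, so n = ln(1 + 300,000·r/17,915) / ln(1+r) = 14.02.
Round up to a whole number of payments: n = 15.

15 payments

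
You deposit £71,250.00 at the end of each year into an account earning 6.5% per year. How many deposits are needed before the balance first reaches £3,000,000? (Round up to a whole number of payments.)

Periodic rate r = 0.065 per year.
Ordinary annuity FV: 3,000,000 = 71,250 × [((1+r)^n − 1)/r].
(1+r)^n = 1 + 3,000,000 × r / 71,250, so n = ln(1 + 3,000,000·r/71,250) / ln(1+r) = 20.93.
Round up to a whole number of payments: n = 21.

21 payments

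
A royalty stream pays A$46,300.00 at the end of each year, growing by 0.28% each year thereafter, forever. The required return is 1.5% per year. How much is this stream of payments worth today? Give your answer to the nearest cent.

A$3,795,081.97

Periodic rate r = 0.015 per year.
Growing perpetuity (Gordon): PV = PMT₁ / (r − g) = 46,300 / (r − 0.0028) = A$3,795,081.97.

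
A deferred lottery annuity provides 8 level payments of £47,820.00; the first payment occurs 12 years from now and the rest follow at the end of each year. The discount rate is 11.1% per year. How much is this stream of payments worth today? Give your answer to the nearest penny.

Ordinary annuity of 8 payments, first payment at period 12.
Periodic rate r = 0.111 per year.
The ordinary-annuity PV formula values the stream one period before the first payment (period 11); discount that back 11 periods:
PV₀ = 47,820 × [1 − (1+r)^−8] / r × (1+r)^−11 = £77,034.96

£77,034.96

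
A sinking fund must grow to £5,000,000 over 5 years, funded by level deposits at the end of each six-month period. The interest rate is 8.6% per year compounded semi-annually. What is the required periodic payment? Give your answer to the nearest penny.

Level ordinary annuity; solve FV = PMT × [((1+r)^n − 1)/r] for PMT.
Periodic rate r = 0.086/2 per half-year; n is counted in half-years.
With n = 10: PMT = 5,000,000 / ([((1+r)^n − 1)/r]) = £410,695.51

£410,695.51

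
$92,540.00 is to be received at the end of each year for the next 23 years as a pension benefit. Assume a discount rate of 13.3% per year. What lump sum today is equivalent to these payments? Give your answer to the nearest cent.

This is an ordinary annuity: 23 payments of $92,540.00 at the end of each year.
Periodic rate r = 0.133 per year.
PV = PMT × [(1 − (1+r)^−n)/r] = 92,540 × [1 − (1+r)^−23] / r = $656,417.25

$656,417.25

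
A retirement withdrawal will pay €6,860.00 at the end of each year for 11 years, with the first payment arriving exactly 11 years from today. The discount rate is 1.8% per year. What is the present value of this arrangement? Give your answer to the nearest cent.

Ordinary annuity of 11 payments, first payment at period 11.
Periodic rate r = 0.018 per year.
The ordinary-annuity PV formula values the stream one period before the first payment (period 10); discount that back 10 periods:
PV₀ = 6,860 × [1 − (1+r)^−11] / r × (1+r)^−10 = €56,812.41

€56,812.41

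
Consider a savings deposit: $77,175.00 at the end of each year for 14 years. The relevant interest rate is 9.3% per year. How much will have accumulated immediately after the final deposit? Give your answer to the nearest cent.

$2,052,041.71

This is an ordinary annuity: 14 deposits of $77,175.00 at the end of each year.
Periodic rate r = 0.093 per year.
FV = PMT × [((1+r)^n − 1)/r] = 77,175 × [(1+r)^14 − 1] / r = $2,052,041.71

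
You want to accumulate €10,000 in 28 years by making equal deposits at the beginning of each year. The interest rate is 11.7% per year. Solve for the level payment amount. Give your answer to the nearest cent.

€49.51

Level annuity due; solve FV = PMT × [((1+r)^n − 1)/r] × (1+r) for PMT.
Periodic rate r = 0.117 per year.
With n = 28: PMT = 10,000 / ([((1+r)^n − 1)/r] × (1+r)) = €49.51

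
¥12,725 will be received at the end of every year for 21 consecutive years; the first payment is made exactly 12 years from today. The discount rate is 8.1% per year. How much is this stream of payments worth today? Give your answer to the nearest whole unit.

¥53,700

Ordinary annuity of 21 payments, first payment at period 12.
Periodic rate r = 0.081 per year.
The ordinary-annuity PV formula values the stream one period before the first payment (period 11); discount that back 11 periods:
PV₀ = 12,725 × [1 − (1+r)^−21] / r × (1+r)^−11 = ¥53,700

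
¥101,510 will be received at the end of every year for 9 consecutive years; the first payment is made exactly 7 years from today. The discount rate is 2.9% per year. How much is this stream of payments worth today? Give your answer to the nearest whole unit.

Ordinary annuity of 9 payments, first payment at period 7.
Periodic rate r = 0.029 per year.
The ordinary-annuity PV formula values the stream one period before the first payment (period 6); discount that back 6 periods:
PV₀ = 101,510 × [1 − (1+r)^−9] / r × (1+r)^−6 = ¥668,905

¥668,905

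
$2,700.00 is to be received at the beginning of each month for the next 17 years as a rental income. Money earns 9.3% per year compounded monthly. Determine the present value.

$278,402.52

This is an annuity due: 204 payments of $2,700.00 at the beginning of each month.
Periodic rate r = 0.093/12 per month; n is counted in months.
PV = PMT × [(1 − (1+r)^−n)/r] × (1+r) = 2,700 × [1 − (1+r)^−204] / r × (1+r) = $278,402.52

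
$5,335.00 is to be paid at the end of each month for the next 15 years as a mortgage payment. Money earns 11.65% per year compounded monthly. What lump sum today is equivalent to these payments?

$452,984.98

This is an ordinary annuity: 180 payments of $5,335.00 at the end of each month.
Periodic rate r = 0.1165/12 per month; n is counted in months.
PV = PMT × [(1 − (1+r)^−n)/r] = 5,335 × [1 − (1+r)^−180] / r = $452,984.98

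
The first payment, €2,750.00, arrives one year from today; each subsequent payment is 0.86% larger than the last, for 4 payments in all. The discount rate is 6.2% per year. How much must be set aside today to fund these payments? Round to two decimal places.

Periodic rate r = 0.062 per year.
Growing ordinary annuity: PV = PMT₁ × [1 − ((1+g)/(1+r))^n] / (r − g) = 2,750 × [1 − ((1+0.0086)/(1+r))^4] / (r − 0.0086) = €9,602.45.

€9,602.45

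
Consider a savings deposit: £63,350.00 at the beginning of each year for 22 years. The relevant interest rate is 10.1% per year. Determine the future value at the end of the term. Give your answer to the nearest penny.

£5,044,424.38

This is an annuity due: 22 deposits of £63,350.00 at the beginning of each year.
Periodic rate r = 0.101 per year.
FV = PMT × [((1+r)^n − 1)/r] × (1+r) = 63,350 × [(1+r)^22 − 1] / r × (1+r) = £5,044,424.38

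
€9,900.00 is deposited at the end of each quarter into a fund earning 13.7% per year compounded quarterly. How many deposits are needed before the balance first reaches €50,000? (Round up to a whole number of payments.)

5 payments

Periodic rate r = 0.137/4 per quarter; n is counted in quarters.
Ordinary annuity FV: 50,000 = 9,900 × [((1+r)^n − 1)/r].
(1+r)^n = 1 + 50,000 × r / 9,900, so n = ln(1 + 50,000·r/9,900) / ln(1+r) = 4.74.
Round up to a whole number of payments: n = 5.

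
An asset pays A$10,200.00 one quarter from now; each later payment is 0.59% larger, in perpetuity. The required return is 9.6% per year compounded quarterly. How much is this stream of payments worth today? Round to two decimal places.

A$563,535.91

Periodic rate r = 0.096/4 per quarter.
Growing perpetuity (Gordon): PV = PMT₁ / (r − g) = 10,200 / (r − 0.0059) = A$563,535.91.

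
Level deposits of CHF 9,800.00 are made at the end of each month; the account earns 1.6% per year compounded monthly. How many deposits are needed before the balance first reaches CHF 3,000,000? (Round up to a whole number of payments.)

257 payments

Periodic rate r = 0.016/12 per month; n is counted in months.
Ordinary annuity FV: 3,000,000 = 9,800 × [((1+r)^n − 1)/r].
(1+r)^n = 1 + 3,000,000 × r / 9,800, so n = ln(1 + 3,000,000·r/9,800) / ln(1+r) = 256.89.
Round up to a whole number of payments: n = 257.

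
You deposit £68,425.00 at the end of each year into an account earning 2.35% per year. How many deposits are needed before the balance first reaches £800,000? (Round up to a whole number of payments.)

Periodic rate r = 0.0235 per year.
Ordinary annuity FV: 800,000 = 68,425 × [((1+r)^n − 1)/r].
(1+r)^n = 1 + 800,000 × r / 68,425, so n = ln(1 + 800,000·r/68,425) / ln(1+r) = 10.45.
Round up to a whole number of payments: n = 11.

11 payments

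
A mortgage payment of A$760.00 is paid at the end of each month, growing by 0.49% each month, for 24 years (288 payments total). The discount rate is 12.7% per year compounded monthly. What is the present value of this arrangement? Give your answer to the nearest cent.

A$107,372.18

Periodic rate r = 0.127/12 per month; n is counted in months.
Growing ordinary annuity: PV = PMT₁ × [1 − ((1+g)/(1+r))^n] / (r − g) = 760 × [1 − ((1+0.0049)/(1+r))^288] / (r − 0.0049) = A$107,372.18.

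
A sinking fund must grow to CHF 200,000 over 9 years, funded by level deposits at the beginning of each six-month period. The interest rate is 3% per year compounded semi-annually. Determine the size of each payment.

CHF 9,616.90

Level annuity due; solve FV = PMT × [((1+r)^n − 1)/r] × (1+r) for PMT.
Periodic rate r = 0.03/2 per half-year; n is counted in half-years.
With n = 18: PMT = 200,000 / ([((1+r)^n − 1)/r] × (1+r)) = CHF 9,616.90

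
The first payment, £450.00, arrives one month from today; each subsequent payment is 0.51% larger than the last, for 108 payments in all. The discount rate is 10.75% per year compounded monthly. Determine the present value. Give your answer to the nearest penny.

Periodic rate r = 0.1075/12 per month; n is counted in months.
Growing ordinary annuity: PV = PMT₁ × [1 − ((1+g)/(1+r))^n] / (r − g) = 450 × [1 − ((1+0.0051)/(1+r))^108] / (r − 0.0051) = £39,521.64.

£39,521.64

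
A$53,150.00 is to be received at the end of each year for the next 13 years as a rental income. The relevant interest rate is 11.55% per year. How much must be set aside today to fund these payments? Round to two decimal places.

A$349,046.87

This is an ordinary annuity: 13 payments of A$53,150.00 at the end of each year.
Periodic rate r = 0.1155 per year.
PV = PMT × [(1 − (1+r)^−n)/r] = 53,150 × [1 − (1+r)^−13] / r = A$349,046.87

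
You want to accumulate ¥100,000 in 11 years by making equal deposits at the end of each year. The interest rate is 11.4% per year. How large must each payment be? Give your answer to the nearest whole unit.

¥5,002

Level ordinary annuity; solve FV = PMT × [((1+r)^n − 1)/r] for PMT.
Periodic rate r = 0.114 per year.
With n = 11: PMT = 100,000 / ([((1+r)^n − 1)/r]) = ¥5,002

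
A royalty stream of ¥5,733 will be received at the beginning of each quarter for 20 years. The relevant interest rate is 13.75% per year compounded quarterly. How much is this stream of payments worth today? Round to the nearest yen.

This is an annuity due: 80 payments of ¥5,733 at the beginning of each quarter.
Periodic rate r = 0.1375/4 per quarter; n is counted in quarters.
PV = PMT × [(1 − (1+r)^−n)/r] × (1+r) = 5,733 × [1 − (1+r)^−80] / r × (1+r) = ¥160,961

¥160,961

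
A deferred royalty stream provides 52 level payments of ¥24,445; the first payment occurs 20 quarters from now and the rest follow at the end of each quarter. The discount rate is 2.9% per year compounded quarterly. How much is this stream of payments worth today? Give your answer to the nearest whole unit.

Ordinary annuity of 52 payments, first payment at period 20.
Periodic rate r = 0.029/4 per quarter; n is counted in quarters.
The ordinary-annuity PV formula values the stream one period before the first payment (period 19); discount that back 19 periods:
PV₀ = 24,445 × [1 − (1+r)^−52] / r × (1+r)^−19 = ¥920,443

¥920,443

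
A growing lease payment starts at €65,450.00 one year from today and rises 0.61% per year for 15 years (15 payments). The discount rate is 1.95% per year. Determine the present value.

€879,225.85

Periodic rate r = 0.0195 per year.
Growing ordinary annuity: PV = PMT₁ × [1 − ((1+g)/(1+r))^n] / (r − g) = 65,450 × [1 − ((1+0.0061)/(1+r))^15] / (r − 0.0061) = €879,225.85.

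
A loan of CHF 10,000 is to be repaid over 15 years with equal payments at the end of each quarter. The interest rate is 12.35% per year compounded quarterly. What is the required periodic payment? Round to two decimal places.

Level ordinary annuity; solve PV = PMT × [(1 − (1+r)^−n)/r] for PMT.
Periodic rate r = 0.1235/4 per quarter; n is counted in quarters.
With n = 60: PMT = 10,000 / ([(1 − (1+r)^−n)/r]) = CHF 368.13

CHF 368.13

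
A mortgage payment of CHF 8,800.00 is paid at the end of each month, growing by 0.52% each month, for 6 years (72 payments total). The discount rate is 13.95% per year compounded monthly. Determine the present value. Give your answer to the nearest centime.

CHF 503,924.23

Periodic rate r = 0.1395/12 per month; n is counted in months.
Growing ordinary annuity: PV = PMT₁ × [1 − ((1+g)/(1+r))^n] / (r − g) = 8,800 × [1 − ((1+0.0052)/(1+r))^72] / (r − 0.0052) = CHF 503,924.23.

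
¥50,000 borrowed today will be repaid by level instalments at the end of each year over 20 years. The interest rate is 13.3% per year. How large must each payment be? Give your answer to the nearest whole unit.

Level ordinary annuity; solve PV = PMT × [(1 − (1+r)^−n)/r] for PMT.
Periodic rate r = 0.133 per year.
With n = 20: PMT = 50,000 / ([(1 − (1+r)^−n)/r]) = ¥7,246

¥7,246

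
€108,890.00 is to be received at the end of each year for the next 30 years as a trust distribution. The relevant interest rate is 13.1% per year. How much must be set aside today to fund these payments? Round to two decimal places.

€810,527.65

This is an ordinary annuity: 30 payments of €108,890.00 at the end of each year.
Periodic rate r = 0.131 per year.
PV = PMT × [(1 − (1+r)^−n)/r] = 108,890 × [1 − (1+r)^−30] / r = €810,527.65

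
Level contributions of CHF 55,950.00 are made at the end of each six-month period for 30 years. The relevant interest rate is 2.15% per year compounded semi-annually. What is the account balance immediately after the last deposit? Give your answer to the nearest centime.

CHF 4,681,258.26

This is an ordinary annuity: 60 deposits of CHF 55,950.00 at the end of each six-month period.
Periodic rate r = 0.0215/2 per half-year; n is counted in half-years.
FV = PMT × [((1+r)^n − 1)/r] = 55,950 × [(1+r)^60 − 1] / r = CHF 4,681,258.26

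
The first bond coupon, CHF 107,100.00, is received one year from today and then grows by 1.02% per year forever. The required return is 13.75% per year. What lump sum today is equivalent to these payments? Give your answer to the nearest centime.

Periodic rate r = 0.1375 per year.
Growing perpetuity (Gordon): PV = PMT₁ / (r − g) = 107,100 / (r − 0.0102) = CHF 841,319.72.

CHF 841,319.72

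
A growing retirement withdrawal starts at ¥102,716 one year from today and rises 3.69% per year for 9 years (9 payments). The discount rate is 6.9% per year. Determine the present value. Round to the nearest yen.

Periodic rate r = 0.069 per year.
Growing ordinary annuity: PV = PMT₁ × [1 − ((1+g)/(1+r))^n] / (r − g) = 102,716 × [1 − ((1+0.0369)/(1+r))^9] / (r − 0.0369) = ¥767,864.

¥767,864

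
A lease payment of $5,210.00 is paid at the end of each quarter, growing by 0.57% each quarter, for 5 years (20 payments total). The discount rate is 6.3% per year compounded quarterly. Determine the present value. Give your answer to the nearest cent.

$93,491.02

Periodic rate r = 0.063/4 per quarter; n is counted in quarters.
Growing ordinary annuity: PV = PMT₁ × [1 − ((1+g)/(1+r))^n] / (r − g) = 5,210 × [1 − ((1+0.0057)/(1+r))^20] / (r − 0.0057) = $93,491.02.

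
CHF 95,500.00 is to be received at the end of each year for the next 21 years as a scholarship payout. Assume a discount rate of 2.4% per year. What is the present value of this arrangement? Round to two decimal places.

CHF 1,560,962.08

This is an ordinary annuity: 21 payments of CHF 95,500.00 at the end of each year.
Periodic rate r = 0.024 per year.
PV = PMT × [(1 − (1+r)^−n)/r] = 95,500 × [1 − (1+r)^−21] / r = CHF 1,560,962.08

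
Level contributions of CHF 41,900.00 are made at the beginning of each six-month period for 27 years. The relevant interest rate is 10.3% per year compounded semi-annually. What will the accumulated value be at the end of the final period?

This is an annuity due: 54 deposits of CHF 41,900.00 at the beginning of each six-month period.
Periodic rate r = 0.103/2 per half-year; n is counted in half-years.
FV = PMT × [((1+r)^n − 1)/r] × (1+r) = 41,900 × [(1+r)^54 − 1] / r × (1+r) = CHF 12,024,542.38

CHF 12,024,542.38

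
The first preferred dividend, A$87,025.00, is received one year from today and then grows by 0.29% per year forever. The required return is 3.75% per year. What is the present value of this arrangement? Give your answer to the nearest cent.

A$2,515,173.41

Periodic rate r = 0.0375 per year.
Growing perpetuity (Gordon): PV = PMT₁ / (r − g) = 87,025 / (r − 0.0029) = A$2,515,173.41.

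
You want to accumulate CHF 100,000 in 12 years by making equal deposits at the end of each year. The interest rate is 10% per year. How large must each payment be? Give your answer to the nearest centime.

Level ordinary annuity; solve FV = PMT × [((1+r)^n − 1)/r] for PMT.
Periodic rate r = 0.1 per year.
With n = 12: PMT = 100,000 / ([((1+r)^n − 1)/r]) = CHF 4,676.33

CHF 4,676.33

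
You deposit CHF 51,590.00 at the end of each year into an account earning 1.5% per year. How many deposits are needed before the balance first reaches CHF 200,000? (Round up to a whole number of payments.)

Periodic rate r = 0.015 per year.
Ordinary annuity FV: 200,000 = 51,590 × [((1+r)^n − 1)/r].
(1+r)^n = 1 + 200,000 × r / 51,590, so n = ln(1 + 200,000·r/51,590) / ln(1+r) = 3.80.
Round up to a whole number of payments: n = 4.

4 payments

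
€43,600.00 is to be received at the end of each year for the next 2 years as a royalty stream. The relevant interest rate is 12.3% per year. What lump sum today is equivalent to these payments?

This is an ordinary annuity: 2 payments of €43,600.00 at the end of each year.
Periodic rate r = 0.123 per year.
PV = PMT × [(1 − (1+r)^−n)/r] = 43,600 × [1 − (1+r)^−2] / r = €73,396.77

€73,396.77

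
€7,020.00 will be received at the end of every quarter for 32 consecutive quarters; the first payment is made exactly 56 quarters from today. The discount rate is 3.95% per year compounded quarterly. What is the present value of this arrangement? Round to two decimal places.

Ordinary annuity of 32 payments, first payment at period 56.
Periodic rate r = 0.0395/4 per quarter; n is counted in quarters.
The ordinary-annuity PV formula values the stream one period before the first payment (period 55); discount that back 55 periods:
PV₀ = 7,020 × [1 − (1+r)^−32] / r × (1+r)^−55 = €111,721.88

€111,721.88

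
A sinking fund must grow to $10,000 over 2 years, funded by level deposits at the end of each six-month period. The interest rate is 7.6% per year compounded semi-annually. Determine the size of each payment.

Level ordinary annuity; solve FV = PMT × [((1+r)^n − 1)/r] for PMT.
Periodic rate r = 0.076/2 per half-year; n is counted in half-years.
With n = 4: PMT = 10,000 / ([((1+r)^n − 1)/r]) = $2,361.93

$2,361.93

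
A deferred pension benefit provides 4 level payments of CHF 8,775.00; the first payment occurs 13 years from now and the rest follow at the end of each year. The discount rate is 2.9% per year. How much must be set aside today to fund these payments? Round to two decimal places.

CHF 23,200.96

Ordinary annuity of 4 payments, first payment at period 13.
Periodic rate r = 0.029 per year.
The ordinary-annuity PV formula values the stream one period before the first payment (period 12); discount that back 12 periods:
PV₀ = 8,775 × [1 − (1+r)^−4] / r × (1+r)^−12 = CHF 23,200.96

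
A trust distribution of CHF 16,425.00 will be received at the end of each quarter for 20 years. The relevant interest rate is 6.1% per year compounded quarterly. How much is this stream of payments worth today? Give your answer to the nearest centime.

This is an ordinary annuity: 80 payments of CHF 16,425.00 at the end of each quarter.
Periodic rate r = 0.061/4 per quarter; n is counted in quarters.
PV = PMT × [(1 − (1+r)^−n)/r] = 16,425 × [1 − (1+r)^−80] / r = CHF 756,129.99

CHF 756,129.99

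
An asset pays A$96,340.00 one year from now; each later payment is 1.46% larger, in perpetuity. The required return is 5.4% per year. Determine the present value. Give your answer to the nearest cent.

Periodic rate r = 0.054 per year.
Growing perpetuity (Gordon): PV = PMT₁ / (r − g) = 96,340 / (r − 0.0146) = A$2,445,177.66.

A$2,445,177.66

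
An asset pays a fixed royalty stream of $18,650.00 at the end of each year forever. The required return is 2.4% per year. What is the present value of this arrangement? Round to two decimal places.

$777,083.33

Periodic rate r = 0.024 per year.
Level perpetuity: PV = PMT / r = 18,650 / (0.024) = $777,083.33.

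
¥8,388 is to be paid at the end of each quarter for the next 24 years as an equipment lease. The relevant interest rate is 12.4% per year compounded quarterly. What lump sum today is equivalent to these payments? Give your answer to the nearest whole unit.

¥256,144

This is an ordinary annuity: 96 payments of ¥8,388 at the end of each quarter.
Periodic rate r = 0.124/4 per quarter; n is counted in quarters.
PV = PMT × [(1 − (1+r)^−n)/r] = 8,388 × [1 − (1+r)^−96] / r = ¥256,144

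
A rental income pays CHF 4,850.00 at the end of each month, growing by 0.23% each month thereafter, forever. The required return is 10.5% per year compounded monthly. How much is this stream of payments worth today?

CHF 751,937.98

Periodic rate r = 0.105/12 per month.
Growing perpetuity (Gordon): PV = PMT₁ / (r − g) = 4,850 / (r − 0.0023) = CHF 751,937.98.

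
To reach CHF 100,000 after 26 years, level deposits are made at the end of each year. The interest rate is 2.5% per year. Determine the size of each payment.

Level ordinary annuity; solve FV = PMT × [((1+r)^n − 1)/r] for PMT.
Periodic rate r = 0.025 per year.
With n = 26: PMT = 100,000 / ([((1+r)^n − 1)/r]) = CHF 2,776.87

CHF 2,776.87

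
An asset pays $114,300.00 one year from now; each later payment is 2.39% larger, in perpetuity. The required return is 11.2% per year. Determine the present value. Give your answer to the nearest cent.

$1,297,389.33

Periodic rate r = 0.112 per year.
Growing perpetuity (Gordon): PV = PMT₁ / (r − g) = 114,300 / (r − 0.0239) = $1,297,389.33.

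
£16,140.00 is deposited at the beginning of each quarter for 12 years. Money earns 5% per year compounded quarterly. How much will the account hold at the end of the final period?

£1,065,946.01

This is an annuity due: 48 deposits of £16,140.00 at the beginning of each quarter.
Periodic rate r = 0.05/4 per quarter; n is counted in quarters.
FV = PMT × [((1+r)^n − 1)/r] × (1+r) = 16,140 × [(1+r)^48 − 1] / r × (1+r) = £1,065,946.01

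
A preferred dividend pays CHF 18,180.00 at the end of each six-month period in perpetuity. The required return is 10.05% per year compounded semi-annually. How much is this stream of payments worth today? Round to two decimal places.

Periodic rate r = 0.1005/2 per half-year.
Level perpetuity: PV = PMT / r = 18,180 / (0.1005/2) = CHF 361,791.04.

CHF 361,791.04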